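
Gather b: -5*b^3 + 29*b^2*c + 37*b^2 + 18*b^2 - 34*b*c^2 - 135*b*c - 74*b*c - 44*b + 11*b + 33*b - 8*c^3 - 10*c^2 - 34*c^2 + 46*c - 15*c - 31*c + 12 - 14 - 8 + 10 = -5*b^3 + b^2*(29*c + 55) + b*(-34*c^2 - 209*c) - 8*c^3 - 44*c^2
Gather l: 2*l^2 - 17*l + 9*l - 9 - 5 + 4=2*l^2 - 8*l - 10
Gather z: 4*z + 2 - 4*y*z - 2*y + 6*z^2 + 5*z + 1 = -2*y + 6*z^2 + z*(9 - 4*y) + 3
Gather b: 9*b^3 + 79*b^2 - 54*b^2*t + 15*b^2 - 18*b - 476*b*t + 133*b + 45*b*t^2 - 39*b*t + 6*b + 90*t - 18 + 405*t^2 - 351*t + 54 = 9*b^3 + b^2*(94 - 54*t) + b*(45*t^2 - 515*t + 121) + 405*t^2 - 261*t + 36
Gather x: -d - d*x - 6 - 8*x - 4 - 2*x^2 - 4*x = -d - 2*x^2 + x*(-d - 12) - 10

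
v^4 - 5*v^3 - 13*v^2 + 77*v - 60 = (v - 5)*(v - 3)*(v - 1)*(v + 4)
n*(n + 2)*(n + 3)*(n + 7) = n^4 + 12*n^3 + 41*n^2 + 42*n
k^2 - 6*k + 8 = (k - 4)*(k - 2)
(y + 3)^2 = y^2 + 6*y + 9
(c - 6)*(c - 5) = c^2 - 11*c + 30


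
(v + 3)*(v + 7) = v^2 + 10*v + 21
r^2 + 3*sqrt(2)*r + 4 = (r + sqrt(2))*(r + 2*sqrt(2))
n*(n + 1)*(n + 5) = n^3 + 6*n^2 + 5*n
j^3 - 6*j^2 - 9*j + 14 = (j - 7)*(j - 1)*(j + 2)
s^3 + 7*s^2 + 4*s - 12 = (s - 1)*(s + 2)*(s + 6)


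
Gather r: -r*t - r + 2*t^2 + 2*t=r*(-t - 1) + 2*t^2 + 2*t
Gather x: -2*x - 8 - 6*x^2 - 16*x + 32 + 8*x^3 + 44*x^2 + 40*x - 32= 8*x^3 + 38*x^2 + 22*x - 8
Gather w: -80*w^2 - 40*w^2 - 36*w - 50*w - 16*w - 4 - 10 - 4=-120*w^2 - 102*w - 18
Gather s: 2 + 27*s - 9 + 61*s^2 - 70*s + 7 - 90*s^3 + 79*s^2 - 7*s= -90*s^3 + 140*s^2 - 50*s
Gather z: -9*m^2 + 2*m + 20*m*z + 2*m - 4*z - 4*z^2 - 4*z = -9*m^2 + 4*m - 4*z^2 + z*(20*m - 8)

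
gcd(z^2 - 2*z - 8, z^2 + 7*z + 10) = z + 2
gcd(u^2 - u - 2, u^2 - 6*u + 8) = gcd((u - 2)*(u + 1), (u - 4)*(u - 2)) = u - 2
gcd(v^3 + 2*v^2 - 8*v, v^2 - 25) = 1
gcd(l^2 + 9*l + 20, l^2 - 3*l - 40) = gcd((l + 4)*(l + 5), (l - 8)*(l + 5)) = l + 5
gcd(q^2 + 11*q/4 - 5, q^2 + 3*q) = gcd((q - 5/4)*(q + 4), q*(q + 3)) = 1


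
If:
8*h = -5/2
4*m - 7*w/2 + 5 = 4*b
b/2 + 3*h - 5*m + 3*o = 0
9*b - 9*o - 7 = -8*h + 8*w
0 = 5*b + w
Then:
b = -103/1618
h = -5/16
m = -13399/12944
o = -3403/2427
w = 515/1618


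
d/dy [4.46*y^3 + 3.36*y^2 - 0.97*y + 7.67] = 13.38*y^2 + 6.72*y - 0.97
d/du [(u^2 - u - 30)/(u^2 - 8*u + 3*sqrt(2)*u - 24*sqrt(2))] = ((2*u - 1)*(u^2 - 8*u + 3*sqrt(2)*u - 24*sqrt(2)) + (2*u - 8 + 3*sqrt(2))*(-u^2 + u + 30))/(u^2 - 8*u + 3*sqrt(2)*u - 24*sqrt(2))^2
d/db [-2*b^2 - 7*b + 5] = -4*b - 7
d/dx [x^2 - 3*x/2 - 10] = 2*x - 3/2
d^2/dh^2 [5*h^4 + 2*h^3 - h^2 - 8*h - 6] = 60*h^2 + 12*h - 2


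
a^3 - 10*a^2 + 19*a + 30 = (a - 6)*(a - 5)*(a + 1)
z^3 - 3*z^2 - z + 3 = (z - 3)*(z - 1)*(z + 1)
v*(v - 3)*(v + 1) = v^3 - 2*v^2 - 3*v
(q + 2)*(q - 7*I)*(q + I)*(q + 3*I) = q^4 + 2*q^3 - 3*I*q^3 + 25*q^2 - 6*I*q^2 + 50*q + 21*I*q + 42*I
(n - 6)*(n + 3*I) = n^2 - 6*n + 3*I*n - 18*I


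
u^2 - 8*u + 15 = (u - 5)*(u - 3)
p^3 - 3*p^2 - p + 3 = (p - 3)*(p - 1)*(p + 1)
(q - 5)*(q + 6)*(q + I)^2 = q^4 + q^3 + 2*I*q^3 - 31*q^2 + 2*I*q^2 - q - 60*I*q + 30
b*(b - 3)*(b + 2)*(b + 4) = b^4 + 3*b^3 - 10*b^2 - 24*b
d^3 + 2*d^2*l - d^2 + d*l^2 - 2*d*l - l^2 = (d - 1)*(d + l)^2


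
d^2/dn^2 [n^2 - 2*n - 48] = 2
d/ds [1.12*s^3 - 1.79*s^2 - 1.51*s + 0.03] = 3.36*s^2 - 3.58*s - 1.51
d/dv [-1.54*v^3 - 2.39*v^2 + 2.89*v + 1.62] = -4.62*v^2 - 4.78*v + 2.89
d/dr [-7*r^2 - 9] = -14*r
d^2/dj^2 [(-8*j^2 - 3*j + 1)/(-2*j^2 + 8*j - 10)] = (35*j^3 - 123*j^2 - 33*j + 249)/(j^6 - 12*j^5 + 63*j^4 - 184*j^3 + 315*j^2 - 300*j + 125)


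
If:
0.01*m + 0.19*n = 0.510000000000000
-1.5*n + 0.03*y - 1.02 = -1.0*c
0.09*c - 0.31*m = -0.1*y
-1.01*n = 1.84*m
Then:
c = 5.45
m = -1.52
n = 2.76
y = -9.61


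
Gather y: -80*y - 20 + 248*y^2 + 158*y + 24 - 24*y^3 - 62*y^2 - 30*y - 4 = -24*y^3 + 186*y^2 + 48*y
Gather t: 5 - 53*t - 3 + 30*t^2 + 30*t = 30*t^2 - 23*t + 2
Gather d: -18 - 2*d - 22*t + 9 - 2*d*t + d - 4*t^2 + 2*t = d*(-2*t - 1) - 4*t^2 - 20*t - 9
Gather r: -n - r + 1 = -n - r + 1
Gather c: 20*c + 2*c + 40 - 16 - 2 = 22*c + 22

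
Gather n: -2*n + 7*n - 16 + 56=5*n + 40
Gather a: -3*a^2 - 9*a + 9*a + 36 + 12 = 48 - 3*a^2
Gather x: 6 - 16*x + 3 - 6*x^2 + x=-6*x^2 - 15*x + 9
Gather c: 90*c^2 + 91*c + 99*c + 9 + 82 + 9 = 90*c^2 + 190*c + 100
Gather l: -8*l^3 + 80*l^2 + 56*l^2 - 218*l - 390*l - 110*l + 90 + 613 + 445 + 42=-8*l^3 + 136*l^2 - 718*l + 1190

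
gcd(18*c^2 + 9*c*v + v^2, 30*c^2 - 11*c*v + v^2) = 1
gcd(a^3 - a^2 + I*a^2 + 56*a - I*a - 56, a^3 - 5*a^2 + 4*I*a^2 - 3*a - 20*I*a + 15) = 1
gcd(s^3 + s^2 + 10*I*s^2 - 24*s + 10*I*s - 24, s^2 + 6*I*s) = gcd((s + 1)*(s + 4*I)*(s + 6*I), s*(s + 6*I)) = s + 6*I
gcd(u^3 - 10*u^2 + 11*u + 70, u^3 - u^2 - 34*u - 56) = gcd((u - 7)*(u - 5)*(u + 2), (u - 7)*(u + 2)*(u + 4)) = u^2 - 5*u - 14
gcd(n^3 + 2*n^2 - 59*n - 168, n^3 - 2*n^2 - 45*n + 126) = n + 7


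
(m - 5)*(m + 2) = m^2 - 3*m - 10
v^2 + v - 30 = (v - 5)*(v + 6)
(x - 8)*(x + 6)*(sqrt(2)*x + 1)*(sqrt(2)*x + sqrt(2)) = 2*x^4 - 2*x^3 + sqrt(2)*x^3 - 100*x^2 - sqrt(2)*x^2 - 96*x - 50*sqrt(2)*x - 48*sqrt(2)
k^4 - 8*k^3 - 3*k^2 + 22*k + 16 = (k - 8)*(k - 2)*(k + 1)^2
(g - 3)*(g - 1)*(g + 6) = g^3 + 2*g^2 - 21*g + 18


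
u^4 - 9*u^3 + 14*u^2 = u^2*(u - 7)*(u - 2)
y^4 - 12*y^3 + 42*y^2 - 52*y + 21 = (y - 7)*(y - 3)*(y - 1)^2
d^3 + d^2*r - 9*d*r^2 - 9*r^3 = (d - 3*r)*(d + r)*(d + 3*r)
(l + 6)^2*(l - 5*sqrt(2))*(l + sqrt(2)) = l^4 - 4*sqrt(2)*l^3 + 12*l^3 - 48*sqrt(2)*l^2 + 26*l^2 - 144*sqrt(2)*l - 120*l - 360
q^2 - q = q*(q - 1)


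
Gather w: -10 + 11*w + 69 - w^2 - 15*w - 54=-w^2 - 4*w + 5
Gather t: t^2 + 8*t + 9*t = t^2 + 17*t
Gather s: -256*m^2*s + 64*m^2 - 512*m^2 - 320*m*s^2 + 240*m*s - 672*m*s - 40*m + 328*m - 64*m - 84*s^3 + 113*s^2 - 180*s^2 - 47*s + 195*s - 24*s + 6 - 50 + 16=-448*m^2 + 224*m - 84*s^3 + s^2*(-320*m - 67) + s*(-256*m^2 - 432*m + 124) - 28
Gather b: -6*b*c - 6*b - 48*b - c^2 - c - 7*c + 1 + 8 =b*(-6*c - 54) - c^2 - 8*c + 9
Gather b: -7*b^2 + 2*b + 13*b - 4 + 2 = -7*b^2 + 15*b - 2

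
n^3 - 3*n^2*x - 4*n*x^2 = n*(n - 4*x)*(n + x)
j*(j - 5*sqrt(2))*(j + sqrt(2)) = j^3 - 4*sqrt(2)*j^2 - 10*j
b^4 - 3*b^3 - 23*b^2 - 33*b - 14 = (b - 7)*(b + 1)^2*(b + 2)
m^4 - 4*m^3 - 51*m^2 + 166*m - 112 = (m - 8)*(m - 2)*(m - 1)*(m + 7)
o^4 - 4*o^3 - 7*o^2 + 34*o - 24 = (o - 4)*(o - 2)*(o - 1)*(o + 3)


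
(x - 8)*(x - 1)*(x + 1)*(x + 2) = x^4 - 6*x^3 - 17*x^2 + 6*x + 16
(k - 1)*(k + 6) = k^2 + 5*k - 6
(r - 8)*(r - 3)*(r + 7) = r^3 - 4*r^2 - 53*r + 168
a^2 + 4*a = a*(a + 4)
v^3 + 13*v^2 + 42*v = v*(v + 6)*(v + 7)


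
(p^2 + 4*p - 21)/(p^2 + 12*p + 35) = (p - 3)/(p + 5)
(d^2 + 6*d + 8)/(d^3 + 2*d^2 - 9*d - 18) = (d + 4)/(d^2 - 9)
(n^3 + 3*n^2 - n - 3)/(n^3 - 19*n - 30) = (n^2 - 1)/(n^2 - 3*n - 10)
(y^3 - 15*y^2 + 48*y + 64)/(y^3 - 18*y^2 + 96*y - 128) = (y + 1)/(y - 2)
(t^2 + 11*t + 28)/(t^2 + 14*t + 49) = (t + 4)/(t + 7)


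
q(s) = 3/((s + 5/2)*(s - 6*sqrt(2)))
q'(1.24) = 0.01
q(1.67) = -0.11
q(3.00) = -0.10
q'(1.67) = 0.01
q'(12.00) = -0.02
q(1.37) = -0.11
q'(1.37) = 0.01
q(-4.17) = 0.14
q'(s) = -3/((s + 5/2)*(s - 6*sqrt(2))^2) - 3/((s + 5/2)^2*(s - 6*sqrt(2)))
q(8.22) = -1.05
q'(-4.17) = 0.10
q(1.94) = -0.10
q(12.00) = 0.06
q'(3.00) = 0.00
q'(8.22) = -3.88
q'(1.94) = 0.01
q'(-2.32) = 8.43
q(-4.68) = 0.10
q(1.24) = -0.11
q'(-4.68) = 0.06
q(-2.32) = -1.54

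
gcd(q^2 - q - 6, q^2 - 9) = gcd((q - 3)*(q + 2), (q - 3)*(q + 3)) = q - 3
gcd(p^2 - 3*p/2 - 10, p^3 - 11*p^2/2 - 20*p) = p + 5/2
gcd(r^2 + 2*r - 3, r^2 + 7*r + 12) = r + 3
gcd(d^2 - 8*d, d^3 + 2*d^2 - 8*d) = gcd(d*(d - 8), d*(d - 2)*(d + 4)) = d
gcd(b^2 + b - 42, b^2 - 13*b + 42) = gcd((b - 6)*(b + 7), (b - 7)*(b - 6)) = b - 6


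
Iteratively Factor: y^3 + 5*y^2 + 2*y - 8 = (y - 1)*(y^2 + 6*y + 8) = (y - 1)*(y + 2)*(y + 4)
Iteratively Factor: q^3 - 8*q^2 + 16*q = (q - 4)*(q^2 - 4*q) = q*(q - 4)*(q - 4)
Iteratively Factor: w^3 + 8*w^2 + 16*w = (w + 4)*(w^2 + 4*w) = (w + 4)^2*(w)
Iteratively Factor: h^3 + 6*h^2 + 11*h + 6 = (h + 3)*(h^2 + 3*h + 2) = (h + 1)*(h + 3)*(h + 2)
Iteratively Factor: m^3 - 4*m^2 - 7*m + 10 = (m + 2)*(m^2 - 6*m + 5) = (m - 1)*(m + 2)*(m - 5)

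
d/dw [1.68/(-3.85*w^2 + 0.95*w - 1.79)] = (12.936*w - 1.596)/(3.85*w^2 - 0.95*w + 1.79)^2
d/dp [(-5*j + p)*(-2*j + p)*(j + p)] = 3*j^2 - 12*j*p + 3*p^2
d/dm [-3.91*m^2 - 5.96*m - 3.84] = -7.82*m - 5.96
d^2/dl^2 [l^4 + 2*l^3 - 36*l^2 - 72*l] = 12*l^2 + 12*l - 72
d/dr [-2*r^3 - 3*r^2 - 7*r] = -6*r^2 - 6*r - 7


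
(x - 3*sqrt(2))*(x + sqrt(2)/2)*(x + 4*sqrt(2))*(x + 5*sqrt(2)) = x^4 + 13*sqrt(2)*x^3/2 - 8*x^2 - 127*sqrt(2)*x - 120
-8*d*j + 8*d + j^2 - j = (-8*d + j)*(j - 1)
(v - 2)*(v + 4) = v^2 + 2*v - 8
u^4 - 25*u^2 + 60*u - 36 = (u - 3)*(u - 2)*(u - 1)*(u + 6)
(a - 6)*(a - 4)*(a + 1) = a^3 - 9*a^2 + 14*a + 24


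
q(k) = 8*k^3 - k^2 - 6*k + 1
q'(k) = 24*k^2 - 2*k - 6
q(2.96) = 181.95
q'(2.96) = 198.36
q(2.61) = 120.76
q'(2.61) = 152.27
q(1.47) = 15.43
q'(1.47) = 42.92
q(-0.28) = 2.43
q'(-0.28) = -3.56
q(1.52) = 17.66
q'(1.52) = 46.41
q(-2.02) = -56.90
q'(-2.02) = 95.97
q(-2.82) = -169.44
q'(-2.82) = 190.50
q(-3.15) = -240.07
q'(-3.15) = 238.44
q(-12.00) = -13895.00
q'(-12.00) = 3474.00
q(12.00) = 13609.00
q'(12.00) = 3426.00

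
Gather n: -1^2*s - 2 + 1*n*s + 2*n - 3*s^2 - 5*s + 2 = n*(s + 2) - 3*s^2 - 6*s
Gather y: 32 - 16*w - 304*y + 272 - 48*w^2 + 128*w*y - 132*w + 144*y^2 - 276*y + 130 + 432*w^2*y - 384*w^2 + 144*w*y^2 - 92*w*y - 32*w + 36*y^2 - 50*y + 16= -432*w^2 - 180*w + y^2*(144*w + 180) + y*(432*w^2 + 36*w - 630) + 450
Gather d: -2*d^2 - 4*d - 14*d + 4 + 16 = -2*d^2 - 18*d + 20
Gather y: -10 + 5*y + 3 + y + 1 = 6*y - 6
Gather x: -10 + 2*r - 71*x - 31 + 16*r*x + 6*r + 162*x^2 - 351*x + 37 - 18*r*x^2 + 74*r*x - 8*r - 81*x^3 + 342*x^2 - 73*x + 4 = -81*x^3 + x^2*(504 - 18*r) + x*(90*r - 495)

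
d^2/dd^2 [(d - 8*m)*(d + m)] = 2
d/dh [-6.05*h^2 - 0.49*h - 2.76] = -12.1*h - 0.49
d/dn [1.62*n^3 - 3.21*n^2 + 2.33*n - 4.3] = 4.86*n^2 - 6.42*n + 2.33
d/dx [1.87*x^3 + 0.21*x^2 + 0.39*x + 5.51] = 5.61*x^2 + 0.42*x + 0.39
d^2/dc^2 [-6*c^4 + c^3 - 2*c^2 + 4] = -72*c^2 + 6*c - 4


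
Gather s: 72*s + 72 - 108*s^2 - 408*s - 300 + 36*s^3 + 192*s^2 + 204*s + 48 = 36*s^3 + 84*s^2 - 132*s - 180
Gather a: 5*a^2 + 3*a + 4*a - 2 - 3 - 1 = 5*a^2 + 7*a - 6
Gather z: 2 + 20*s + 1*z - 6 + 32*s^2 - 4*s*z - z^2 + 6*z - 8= 32*s^2 + 20*s - z^2 + z*(7 - 4*s) - 12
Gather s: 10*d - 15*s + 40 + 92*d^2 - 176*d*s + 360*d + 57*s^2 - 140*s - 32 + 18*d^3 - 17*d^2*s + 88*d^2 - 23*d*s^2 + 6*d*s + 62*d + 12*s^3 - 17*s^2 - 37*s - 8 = 18*d^3 + 180*d^2 + 432*d + 12*s^3 + s^2*(40 - 23*d) + s*(-17*d^2 - 170*d - 192)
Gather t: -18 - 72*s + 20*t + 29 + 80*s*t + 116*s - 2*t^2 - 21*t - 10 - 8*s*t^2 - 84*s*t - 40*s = 4*s + t^2*(-8*s - 2) + t*(-4*s - 1) + 1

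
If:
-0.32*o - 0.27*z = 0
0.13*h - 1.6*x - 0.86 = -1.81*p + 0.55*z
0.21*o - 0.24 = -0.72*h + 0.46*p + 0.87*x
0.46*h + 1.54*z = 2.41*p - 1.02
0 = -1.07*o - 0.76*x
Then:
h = 4.10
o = -1.21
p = 2.12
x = 1.70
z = 1.43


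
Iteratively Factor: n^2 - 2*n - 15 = (n - 5)*(n + 3)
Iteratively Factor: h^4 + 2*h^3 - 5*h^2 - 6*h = (h)*(h^3 + 2*h^2 - 5*h - 6) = h*(h - 2)*(h^2 + 4*h + 3) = h*(h - 2)*(h + 3)*(h + 1)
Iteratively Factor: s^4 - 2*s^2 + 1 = (s - 1)*(s^3 + s^2 - s - 1) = (s - 1)*(s + 1)*(s^2 - 1) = (s - 1)*(s + 1)^2*(s - 1)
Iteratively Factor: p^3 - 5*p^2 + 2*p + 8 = (p + 1)*(p^2 - 6*p + 8) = (p - 4)*(p + 1)*(p - 2)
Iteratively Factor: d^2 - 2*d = (d)*(d - 2)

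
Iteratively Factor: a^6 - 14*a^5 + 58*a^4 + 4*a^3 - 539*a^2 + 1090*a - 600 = (a - 4)*(a^5 - 10*a^4 + 18*a^3 + 76*a^2 - 235*a + 150) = (a - 4)*(a - 1)*(a^4 - 9*a^3 + 9*a^2 + 85*a - 150) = (a - 5)*(a - 4)*(a - 1)*(a^3 - 4*a^2 - 11*a + 30) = (a - 5)*(a - 4)*(a - 2)*(a - 1)*(a^2 - 2*a - 15) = (a - 5)^2*(a - 4)*(a - 2)*(a - 1)*(a + 3)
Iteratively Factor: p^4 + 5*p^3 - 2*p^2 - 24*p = (p - 2)*(p^3 + 7*p^2 + 12*p) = (p - 2)*(p + 4)*(p^2 + 3*p) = p*(p - 2)*(p + 4)*(p + 3)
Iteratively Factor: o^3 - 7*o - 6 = (o - 3)*(o^2 + 3*o + 2) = (o - 3)*(o + 1)*(o + 2)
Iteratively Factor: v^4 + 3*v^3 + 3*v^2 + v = (v + 1)*(v^3 + 2*v^2 + v) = (v + 1)^2*(v^2 + v) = v*(v + 1)^2*(v + 1)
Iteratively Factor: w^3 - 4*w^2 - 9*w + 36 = (w - 4)*(w^2 - 9) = (w - 4)*(w - 3)*(w + 3)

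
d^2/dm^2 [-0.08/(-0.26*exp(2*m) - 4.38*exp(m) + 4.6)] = (-(0.0832*exp(m) + 0.3504)*(0.26*exp(2*m) + 4.38*exp(m) - 4.6) + 0.08*(0.52*exp(m) + 4.38)*(1.04*exp(m) + 8.76)*exp(m))*exp(m)/(0.26*exp(2*m) + 4.38*exp(m) - 4.6)^3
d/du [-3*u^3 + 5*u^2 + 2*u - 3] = -9*u^2 + 10*u + 2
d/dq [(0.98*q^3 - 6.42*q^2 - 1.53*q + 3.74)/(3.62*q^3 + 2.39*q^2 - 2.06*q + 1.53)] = (25.5826*q^4 + 7.03959999999999*q^3 - 19.2363*q^2 - 37.5224*q + 5.3635)/(13.1044*q^6 + 17.3036*q^5 - 9.2023*q^4 + 1.2304*q^3 + 11.557*q^2 - 6.3036*q + 2.3409)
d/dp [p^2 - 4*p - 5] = 2*p - 4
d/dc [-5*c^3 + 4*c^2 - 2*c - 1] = -15*c^2 + 8*c - 2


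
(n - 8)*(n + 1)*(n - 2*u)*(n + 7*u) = n^4 + 5*n^3*u - 7*n^3 - 14*n^2*u^2 - 35*n^2*u - 8*n^2 + 98*n*u^2 - 40*n*u + 112*u^2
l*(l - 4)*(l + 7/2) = l^3 - l^2/2 - 14*l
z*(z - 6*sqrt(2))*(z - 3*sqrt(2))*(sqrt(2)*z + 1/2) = sqrt(2)*z^4 - 35*z^3/2 + 63*sqrt(2)*z^2/2 + 18*z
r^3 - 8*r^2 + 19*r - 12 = (r - 4)*(r - 3)*(r - 1)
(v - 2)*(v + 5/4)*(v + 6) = v^3 + 21*v^2/4 - 7*v - 15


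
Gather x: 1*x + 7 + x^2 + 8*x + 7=x^2 + 9*x + 14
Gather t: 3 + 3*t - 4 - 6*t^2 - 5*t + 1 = -6*t^2 - 2*t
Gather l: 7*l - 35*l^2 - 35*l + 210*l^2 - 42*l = 175*l^2 - 70*l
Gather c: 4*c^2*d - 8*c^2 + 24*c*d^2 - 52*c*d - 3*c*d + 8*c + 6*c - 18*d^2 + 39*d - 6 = c^2*(4*d - 8) + c*(24*d^2 - 55*d + 14) - 18*d^2 + 39*d - 6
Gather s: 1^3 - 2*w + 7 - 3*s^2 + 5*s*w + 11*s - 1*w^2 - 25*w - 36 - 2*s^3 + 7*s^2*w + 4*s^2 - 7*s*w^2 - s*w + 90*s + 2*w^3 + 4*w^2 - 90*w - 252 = -2*s^3 + s^2*(7*w + 1) + s*(-7*w^2 + 4*w + 101) + 2*w^3 + 3*w^2 - 117*w - 280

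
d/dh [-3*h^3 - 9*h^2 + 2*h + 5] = -9*h^2 - 18*h + 2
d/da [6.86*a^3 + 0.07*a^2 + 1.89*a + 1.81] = 20.58*a^2 + 0.14*a + 1.89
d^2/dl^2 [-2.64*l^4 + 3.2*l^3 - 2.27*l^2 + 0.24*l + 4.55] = -31.68*l^2 + 19.2*l - 4.54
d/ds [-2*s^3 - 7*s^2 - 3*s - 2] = -6*s^2 - 14*s - 3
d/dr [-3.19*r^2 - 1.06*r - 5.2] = -6.38*r - 1.06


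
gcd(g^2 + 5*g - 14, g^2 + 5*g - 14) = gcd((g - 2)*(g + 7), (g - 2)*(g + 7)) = g^2 + 5*g - 14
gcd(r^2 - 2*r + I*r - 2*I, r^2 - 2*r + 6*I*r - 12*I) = r - 2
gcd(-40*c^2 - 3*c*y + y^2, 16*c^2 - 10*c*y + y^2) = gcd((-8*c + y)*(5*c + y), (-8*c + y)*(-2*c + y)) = -8*c + y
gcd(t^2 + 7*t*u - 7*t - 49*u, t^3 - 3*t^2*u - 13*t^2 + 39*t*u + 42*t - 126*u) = t - 7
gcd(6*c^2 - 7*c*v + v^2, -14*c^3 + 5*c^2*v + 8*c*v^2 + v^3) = -c + v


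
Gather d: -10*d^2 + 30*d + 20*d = -10*d^2 + 50*d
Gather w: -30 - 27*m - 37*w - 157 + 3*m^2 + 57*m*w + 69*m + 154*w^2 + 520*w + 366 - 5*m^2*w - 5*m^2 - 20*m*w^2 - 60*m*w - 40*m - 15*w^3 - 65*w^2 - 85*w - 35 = -2*m^2 + 2*m - 15*w^3 + w^2*(89 - 20*m) + w*(-5*m^2 - 3*m + 398) + 144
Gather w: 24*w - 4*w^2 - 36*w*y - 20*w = -4*w^2 + w*(4 - 36*y)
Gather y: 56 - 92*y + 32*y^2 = 32*y^2 - 92*y + 56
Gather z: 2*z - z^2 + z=-z^2 + 3*z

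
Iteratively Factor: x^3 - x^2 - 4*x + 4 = (x + 2)*(x^2 - 3*x + 2) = (x - 2)*(x + 2)*(x - 1)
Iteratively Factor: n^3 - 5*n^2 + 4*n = (n - 4)*(n^2 - n) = n*(n - 4)*(n - 1)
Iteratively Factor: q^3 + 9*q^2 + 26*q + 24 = (q + 2)*(q^2 + 7*q + 12) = (q + 2)*(q + 4)*(q + 3)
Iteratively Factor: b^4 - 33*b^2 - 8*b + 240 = (b - 3)*(b^3 + 3*b^2 - 24*b - 80) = (b - 3)*(b + 4)*(b^2 - b - 20) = (b - 3)*(b + 4)^2*(b - 5)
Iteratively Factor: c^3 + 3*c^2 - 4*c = (c + 4)*(c^2 - c) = (c - 1)*(c + 4)*(c)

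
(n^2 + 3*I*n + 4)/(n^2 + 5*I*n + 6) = (n + 4*I)/(n + 6*I)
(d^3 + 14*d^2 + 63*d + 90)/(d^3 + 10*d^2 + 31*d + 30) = (d + 6)/(d + 2)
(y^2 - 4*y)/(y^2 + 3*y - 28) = y/(y + 7)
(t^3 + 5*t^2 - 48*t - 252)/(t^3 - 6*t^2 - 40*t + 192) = (t^2 - t - 42)/(t^2 - 12*t + 32)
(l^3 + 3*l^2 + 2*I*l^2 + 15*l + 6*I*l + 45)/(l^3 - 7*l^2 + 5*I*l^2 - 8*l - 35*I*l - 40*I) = (l^2 + 3*l*(1 - I) - 9*I)/(l^2 - 7*l - 8)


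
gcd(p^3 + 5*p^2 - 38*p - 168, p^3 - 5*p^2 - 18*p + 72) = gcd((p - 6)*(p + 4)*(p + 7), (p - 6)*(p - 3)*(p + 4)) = p^2 - 2*p - 24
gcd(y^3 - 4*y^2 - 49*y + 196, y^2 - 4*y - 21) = y - 7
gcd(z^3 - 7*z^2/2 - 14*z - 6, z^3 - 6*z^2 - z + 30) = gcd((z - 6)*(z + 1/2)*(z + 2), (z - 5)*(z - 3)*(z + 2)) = z + 2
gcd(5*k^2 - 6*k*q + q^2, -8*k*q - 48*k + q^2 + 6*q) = 1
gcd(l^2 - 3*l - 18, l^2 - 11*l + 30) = l - 6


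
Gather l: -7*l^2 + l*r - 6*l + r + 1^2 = -7*l^2 + l*(r - 6) + r + 1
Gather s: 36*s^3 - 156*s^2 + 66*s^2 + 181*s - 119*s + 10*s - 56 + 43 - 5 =36*s^3 - 90*s^2 + 72*s - 18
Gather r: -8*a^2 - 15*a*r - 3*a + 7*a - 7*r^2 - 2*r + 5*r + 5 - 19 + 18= -8*a^2 + 4*a - 7*r^2 + r*(3 - 15*a) + 4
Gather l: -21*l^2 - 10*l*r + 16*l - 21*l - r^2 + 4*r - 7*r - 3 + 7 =-21*l^2 + l*(-10*r - 5) - r^2 - 3*r + 4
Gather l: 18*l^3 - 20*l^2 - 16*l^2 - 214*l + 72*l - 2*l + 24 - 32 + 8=18*l^3 - 36*l^2 - 144*l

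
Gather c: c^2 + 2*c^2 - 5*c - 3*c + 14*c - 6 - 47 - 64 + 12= 3*c^2 + 6*c - 105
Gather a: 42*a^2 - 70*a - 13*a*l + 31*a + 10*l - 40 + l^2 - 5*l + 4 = 42*a^2 + a*(-13*l - 39) + l^2 + 5*l - 36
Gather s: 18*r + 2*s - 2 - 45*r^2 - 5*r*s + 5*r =-45*r^2 + 23*r + s*(2 - 5*r) - 2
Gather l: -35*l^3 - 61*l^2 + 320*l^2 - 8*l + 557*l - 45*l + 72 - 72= -35*l^3 + 259*l^2 + 504*l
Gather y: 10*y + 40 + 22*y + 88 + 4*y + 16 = 36*y + 144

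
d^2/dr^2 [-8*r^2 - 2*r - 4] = -16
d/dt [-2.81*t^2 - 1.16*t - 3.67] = -5.62*t - 1.16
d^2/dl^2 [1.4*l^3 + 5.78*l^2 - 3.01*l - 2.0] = 8.4*l + 11.56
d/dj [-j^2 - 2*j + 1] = -2*j - 2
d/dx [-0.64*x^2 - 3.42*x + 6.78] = -1.28*x - 3.42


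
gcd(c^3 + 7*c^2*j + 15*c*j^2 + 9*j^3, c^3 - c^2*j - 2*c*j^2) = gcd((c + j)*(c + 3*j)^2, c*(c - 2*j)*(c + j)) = c + j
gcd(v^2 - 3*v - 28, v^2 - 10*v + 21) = v - 7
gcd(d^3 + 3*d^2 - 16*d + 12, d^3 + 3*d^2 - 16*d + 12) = d^3 + 3*d^2 - 16*d + 12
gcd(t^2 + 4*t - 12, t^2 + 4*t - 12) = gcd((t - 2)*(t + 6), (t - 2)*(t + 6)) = t^2 + 4*t - 12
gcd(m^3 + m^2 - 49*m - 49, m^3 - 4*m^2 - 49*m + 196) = m^2 - 49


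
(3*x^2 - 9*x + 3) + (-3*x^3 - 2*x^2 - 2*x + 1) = -3*x^3 + x^2 - 11*x + 4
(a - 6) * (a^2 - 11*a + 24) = a^3 - 17*a^2 + 90*a - 144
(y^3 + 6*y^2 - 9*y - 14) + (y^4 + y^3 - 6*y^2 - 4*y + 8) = y^4 + 2*y^3 - 13*y - 6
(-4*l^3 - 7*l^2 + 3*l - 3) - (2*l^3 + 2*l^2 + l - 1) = -6*l^3 - 9*l^2 + 2*l - 2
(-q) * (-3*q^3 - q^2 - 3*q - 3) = 3*q^4 + q^3 + 3*q^2 + 3*q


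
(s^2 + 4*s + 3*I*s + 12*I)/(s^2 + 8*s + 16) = (s + 3*I)/(s + 4)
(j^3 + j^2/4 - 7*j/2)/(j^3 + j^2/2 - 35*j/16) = 4*(4*j^2 + j - 14)/(16*j^2 + 8*j - 35)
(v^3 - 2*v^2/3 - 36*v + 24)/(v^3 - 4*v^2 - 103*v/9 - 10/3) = 3*(3*v^2 + 16*v - 12)/(9*v^2 + 18*v + 5)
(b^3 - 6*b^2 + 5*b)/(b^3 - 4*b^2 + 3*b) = (b - 5)/(b - 3)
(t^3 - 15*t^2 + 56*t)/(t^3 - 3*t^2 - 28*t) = (t - 8)/(t + 4)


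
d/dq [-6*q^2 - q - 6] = -12*q - 1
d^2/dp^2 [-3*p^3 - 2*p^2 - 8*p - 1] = -18*p - 4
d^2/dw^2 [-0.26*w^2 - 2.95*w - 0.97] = -0.520000000000000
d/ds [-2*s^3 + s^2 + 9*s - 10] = -6*s^2 + 2*s + 9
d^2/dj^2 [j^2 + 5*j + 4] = 2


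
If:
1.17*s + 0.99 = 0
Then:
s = -0.85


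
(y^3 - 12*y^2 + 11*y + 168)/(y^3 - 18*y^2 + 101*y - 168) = (y + 3)/(y - 3)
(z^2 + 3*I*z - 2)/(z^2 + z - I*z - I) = (z^2 + 3*I*z - 2)/(z^2 + z - I*z - I)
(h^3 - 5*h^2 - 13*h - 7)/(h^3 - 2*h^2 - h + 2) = (h^2 - 6*h - 7)/(h^2 - 3*h + 2)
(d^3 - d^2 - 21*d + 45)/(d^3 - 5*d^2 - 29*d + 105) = (d - 3)/(d - 7)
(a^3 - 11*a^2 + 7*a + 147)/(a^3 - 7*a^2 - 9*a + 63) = (a - 7)/(a - 3)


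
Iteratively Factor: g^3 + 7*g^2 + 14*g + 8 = (g + 1)*(g^2 + 6*g + 8) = (g + 1)*(g + 2)*(g + 4)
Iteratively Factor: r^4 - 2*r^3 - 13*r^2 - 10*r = (r + 2)*(r^3 - 4*r^2 - 5*r) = r*(r + 2)*(r^2 - 4*r - 5) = r*(r - 5)*(r + 2)*(r + 1)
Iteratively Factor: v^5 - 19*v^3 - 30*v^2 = (v)*(v^4 - 19*v^2 - 30*v) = v*(v - 5)*(v^3 + 5*v^2 + 6*v) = v*(v - 5)*(v + 3)*(v^2 + 2*v) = v*(v - 5)*(v + 2)*(v + 3)*(v)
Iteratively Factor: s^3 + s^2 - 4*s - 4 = (s + 2)*(s^2 - s - 2) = (s + 1)*(s + 2)*(s - 2)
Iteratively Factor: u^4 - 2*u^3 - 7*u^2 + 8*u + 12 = (u - 2)*(u^3 - 7*u - 6) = (u - 3)*(u - 2)*(u^2 + 3*u + 2) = (u - 3)*(u - 2)*(u + 2)*(u + 1)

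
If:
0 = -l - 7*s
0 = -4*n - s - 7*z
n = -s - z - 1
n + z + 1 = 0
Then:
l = 0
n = -7/3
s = 0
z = 4/3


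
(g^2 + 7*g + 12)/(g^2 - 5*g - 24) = (g + 4)/(g - 8)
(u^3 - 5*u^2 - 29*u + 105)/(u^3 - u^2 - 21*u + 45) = (u - 7)/(u - 3)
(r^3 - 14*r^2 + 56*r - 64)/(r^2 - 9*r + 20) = (r^2 - 10*r + 16)/(r - 5)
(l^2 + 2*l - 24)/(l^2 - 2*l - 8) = (l + 6)/(l + 2)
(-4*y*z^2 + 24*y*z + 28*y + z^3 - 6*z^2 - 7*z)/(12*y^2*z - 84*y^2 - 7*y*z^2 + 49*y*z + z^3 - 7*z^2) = (-z - 1)/(3*y - z)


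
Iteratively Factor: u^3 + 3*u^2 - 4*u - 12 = (u + 2)*(u^2 + u - 6) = (u - 2)*(u + 2)*(u + 3)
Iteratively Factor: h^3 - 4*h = (h)*(h^2 - 4) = h*(h + 2)*(h - 2)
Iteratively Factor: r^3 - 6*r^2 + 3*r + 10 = (r - 5)*(r^2 - r - 2) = (r - 5)*(r + 1)*(r - 2)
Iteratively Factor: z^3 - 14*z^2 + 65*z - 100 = (z - 5)*(z^2 - 9*z + 20) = (z - 5)^2*(z - 4)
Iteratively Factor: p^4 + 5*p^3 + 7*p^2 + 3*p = (p + 3)*(p^3 + 2*p^2 + p) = (p + 1)*(p + 3)*(p^2 + p) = (p + 1)^2*(p + 3)*(p)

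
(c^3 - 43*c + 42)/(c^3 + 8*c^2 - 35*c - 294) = (c - 1)/(c + 7)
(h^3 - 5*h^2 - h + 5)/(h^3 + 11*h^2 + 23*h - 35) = (h^2 - 4*h - 5)/(h^2 + 12*h + 35)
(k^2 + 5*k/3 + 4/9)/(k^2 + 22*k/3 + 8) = (k + 1/3)/(k + 6)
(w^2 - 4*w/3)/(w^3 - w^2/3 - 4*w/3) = 1/(w + 1)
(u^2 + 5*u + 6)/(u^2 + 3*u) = (u + 2)/u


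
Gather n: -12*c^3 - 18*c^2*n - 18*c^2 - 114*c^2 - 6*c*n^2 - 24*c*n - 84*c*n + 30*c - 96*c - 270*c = -12*c^3 - 132*c^2 - 6*c*n^2 - 336*c + n*(-18*c^2 - 108*c)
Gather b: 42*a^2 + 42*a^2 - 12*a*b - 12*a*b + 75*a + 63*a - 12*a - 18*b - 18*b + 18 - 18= 84*a^2 + 126*a + b*(-24*a - 36)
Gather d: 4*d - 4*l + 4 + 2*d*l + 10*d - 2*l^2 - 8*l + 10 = d*(2*l + 14) - 2*l^2 - 12*l + 14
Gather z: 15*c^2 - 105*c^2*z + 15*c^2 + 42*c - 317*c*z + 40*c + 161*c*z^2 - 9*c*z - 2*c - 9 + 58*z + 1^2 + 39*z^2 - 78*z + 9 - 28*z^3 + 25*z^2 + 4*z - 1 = 30*c^2 + 80*c - 28*z^3 + z^2*(161*c + 64) + z*(-105*c^2 - 326*c - 16)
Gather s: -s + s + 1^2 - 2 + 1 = 0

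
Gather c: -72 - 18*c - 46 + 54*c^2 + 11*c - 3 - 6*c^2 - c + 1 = 48*c^2 - 8*c - 120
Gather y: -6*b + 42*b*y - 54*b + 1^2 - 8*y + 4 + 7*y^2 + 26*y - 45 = -60*b + 7*y^2 + y*(42*b + 18) - 40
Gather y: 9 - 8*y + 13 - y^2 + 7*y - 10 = -y^2 - y + 12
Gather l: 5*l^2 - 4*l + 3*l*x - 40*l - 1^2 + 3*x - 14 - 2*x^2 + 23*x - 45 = 5*l^2 + l*(3*x - 44) - 2*x^2 + 26*x - 60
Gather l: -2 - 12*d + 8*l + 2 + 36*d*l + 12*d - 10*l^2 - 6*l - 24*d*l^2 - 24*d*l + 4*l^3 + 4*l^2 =4*l^3 + l^2*(-24*d - 6) + l*(12*d + 2)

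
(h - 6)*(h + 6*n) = h^2 + 6*h*n - 6*h - 36*n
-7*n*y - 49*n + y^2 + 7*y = (-7*n + y)*(y + 7)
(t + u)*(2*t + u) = 2*t^2 + 3*t*u + u^2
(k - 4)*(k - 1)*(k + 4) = k^3 - k^2 - 16*k + 16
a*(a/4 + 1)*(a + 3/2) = a^3/4 + 11*a^2/8 + 3*a/2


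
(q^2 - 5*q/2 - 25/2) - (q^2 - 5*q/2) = -25/2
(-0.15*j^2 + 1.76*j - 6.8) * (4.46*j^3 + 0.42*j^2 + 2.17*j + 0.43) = -0.669*j^5 + 7.7866*j^4 - 29.9143*j^3 + 0.8987*j^2 - 13.9992*j - 2.924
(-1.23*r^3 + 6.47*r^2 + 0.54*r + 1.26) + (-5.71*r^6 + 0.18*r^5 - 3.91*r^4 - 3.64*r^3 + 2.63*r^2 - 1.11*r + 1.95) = -5.71*r^6 + 0.18*r^5 - 3.91*r^4 - 4.87*r^3 + 9.1*r^2 - 0.57*r + 3.21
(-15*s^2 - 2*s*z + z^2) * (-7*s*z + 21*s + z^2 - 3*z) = 105*s^3*z - 315*s^3 - s^2*z^2 + 3*s^2*z - 9*s*z^3 + 27*s*z^2 + z^4 - 3*z^3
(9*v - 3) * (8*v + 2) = 72*v^2 - 6*v - 6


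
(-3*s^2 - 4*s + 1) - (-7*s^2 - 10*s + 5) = 4*s^2 + 6*s - 4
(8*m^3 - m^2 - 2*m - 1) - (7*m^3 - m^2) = m^3 - 2*m - 1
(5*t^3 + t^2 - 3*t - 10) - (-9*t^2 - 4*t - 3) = 5*t^3 + 10*t^2 + t - 7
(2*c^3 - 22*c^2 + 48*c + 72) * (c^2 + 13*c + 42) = 2*c^5 + 4*c^4 - 154*c^3 - 228*c^2 + 2952*c + 3024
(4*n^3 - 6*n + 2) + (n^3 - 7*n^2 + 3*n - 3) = 5*n^3 - 7*n^2 - 3*n - 1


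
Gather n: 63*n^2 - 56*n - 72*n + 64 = 63*n^2 - 128*n + 64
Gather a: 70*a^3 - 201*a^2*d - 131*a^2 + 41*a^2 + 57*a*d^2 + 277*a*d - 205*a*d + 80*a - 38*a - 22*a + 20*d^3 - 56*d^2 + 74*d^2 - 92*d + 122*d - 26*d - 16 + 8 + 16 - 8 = 70*a^3 + a^2*(-201*d - 90) + a*(57*d^2 + 72*d + 20) + 20*d^3 + 18*d^2 + 4*d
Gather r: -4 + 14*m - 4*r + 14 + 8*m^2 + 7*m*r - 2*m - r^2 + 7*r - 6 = 8*m^2 + 12*m - r^2 + r*(7*m + 3) + 4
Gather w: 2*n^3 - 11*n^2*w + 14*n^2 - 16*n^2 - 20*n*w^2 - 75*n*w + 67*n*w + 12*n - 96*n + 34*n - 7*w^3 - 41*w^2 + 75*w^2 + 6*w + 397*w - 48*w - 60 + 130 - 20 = 2*n^3 - 2*n^2 - 50*n - 7*w^3 + w^2*(34 - 20*n) + w*(-11*n^2 - 8*n + 355) + 50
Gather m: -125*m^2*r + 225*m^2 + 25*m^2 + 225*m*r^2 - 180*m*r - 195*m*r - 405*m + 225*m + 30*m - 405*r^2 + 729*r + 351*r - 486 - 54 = m^2*(250 - 125*r) + m*(225*r^2 - 375*r - 150) - 405*r^2 + 1080*r - 540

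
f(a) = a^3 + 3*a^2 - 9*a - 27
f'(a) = 3*a^2 + 6*a - 9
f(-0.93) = -16.84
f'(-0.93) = -11.99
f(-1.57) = -9.35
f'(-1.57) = -11.03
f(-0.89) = -17.32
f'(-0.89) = -11.96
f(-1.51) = -10.01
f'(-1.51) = -11.22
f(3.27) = 10.61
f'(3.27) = 42.70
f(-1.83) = -6.61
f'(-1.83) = -9.93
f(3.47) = 19.67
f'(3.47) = 47.94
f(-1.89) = -6.02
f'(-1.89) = -9.62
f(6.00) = 243.00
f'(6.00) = 135.00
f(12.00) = 2025.00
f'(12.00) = 495.00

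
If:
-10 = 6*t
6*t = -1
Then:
No Solution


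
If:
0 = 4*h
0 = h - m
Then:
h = 0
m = 0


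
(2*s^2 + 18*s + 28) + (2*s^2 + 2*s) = 4*s^2 + 20*s + 28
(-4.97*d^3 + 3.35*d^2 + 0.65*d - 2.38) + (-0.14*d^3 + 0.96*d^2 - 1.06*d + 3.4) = -5.11*d^3 + 4.31*d^2 - 0.41*d + 1.02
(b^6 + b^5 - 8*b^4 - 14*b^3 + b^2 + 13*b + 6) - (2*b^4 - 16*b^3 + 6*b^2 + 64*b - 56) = b^6 + b^5 - 10*b^4 + 2*b^3 - 5*b^2 - 51*b + 62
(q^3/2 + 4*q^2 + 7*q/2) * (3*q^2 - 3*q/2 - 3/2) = 3*q^5/2 + 45*q^4/4 + 15*q^3/4 - 45*q^2/4 - 21*q/4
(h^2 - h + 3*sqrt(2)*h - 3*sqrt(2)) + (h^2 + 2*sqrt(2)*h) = 2*h^2 - h + 5*sqrt(2)*h - 3*sqrt(2)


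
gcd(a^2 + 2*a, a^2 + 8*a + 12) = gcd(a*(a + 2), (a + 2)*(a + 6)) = a + 2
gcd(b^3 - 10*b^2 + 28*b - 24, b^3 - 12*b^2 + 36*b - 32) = b^2 - 4*b + 4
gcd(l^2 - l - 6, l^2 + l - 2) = l + 2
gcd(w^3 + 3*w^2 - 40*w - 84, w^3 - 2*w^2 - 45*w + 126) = w^2 + w - 42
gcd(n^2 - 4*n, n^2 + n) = n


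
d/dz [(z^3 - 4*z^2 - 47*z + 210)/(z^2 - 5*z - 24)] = (z^4 - 10*z^3 - 5*z^2 - 228*z + 2178)/(z^4 - 10*z^3 - 23*z^2 + 240*z + 576)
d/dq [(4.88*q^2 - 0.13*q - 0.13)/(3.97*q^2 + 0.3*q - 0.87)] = (1.9801*q^2 - 7.459*q + 0.1521)/(15.7609*q^4 + 2.382*q^3 - 6.8178*q^2 - 0.522*q + 0.7569)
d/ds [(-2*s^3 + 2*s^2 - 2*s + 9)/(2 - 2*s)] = (4*s^3 - 8*s^2 + 4*s + 7)/(2*(s^2 - 2*s + 1))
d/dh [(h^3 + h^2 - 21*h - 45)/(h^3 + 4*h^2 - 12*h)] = 3*(h^4 + 6*h^3 + 69*h^2 + 120*h - 180)/(h^2*(h^4 + 8*h^3 - 8*h^2 - 96*h + 144))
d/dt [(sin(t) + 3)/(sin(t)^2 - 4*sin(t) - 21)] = -cos(t)/(sin(t) - 7)^2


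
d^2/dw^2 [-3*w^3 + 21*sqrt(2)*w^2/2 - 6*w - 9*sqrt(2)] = -18*w + 21*sqrt(2)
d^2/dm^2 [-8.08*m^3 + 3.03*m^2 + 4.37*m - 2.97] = 6.06 - 48.48*m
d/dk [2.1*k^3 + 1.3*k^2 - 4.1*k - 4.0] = 6.3*k^2 + 2.6*k - 4.1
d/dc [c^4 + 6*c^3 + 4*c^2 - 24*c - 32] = 4*c^3 + 18*c^2 + 8*c - 24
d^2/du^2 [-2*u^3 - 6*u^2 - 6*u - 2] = -12*u - 12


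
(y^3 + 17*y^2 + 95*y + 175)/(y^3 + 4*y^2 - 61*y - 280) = (y + 5)/(y - 8)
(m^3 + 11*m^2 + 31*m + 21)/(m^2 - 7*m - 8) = (m^2 + 10*m + 21)/(m - 8)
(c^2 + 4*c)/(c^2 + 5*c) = (c + 4)/(c + 5)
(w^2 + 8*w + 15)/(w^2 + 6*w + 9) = (w + 5)/(w + 3)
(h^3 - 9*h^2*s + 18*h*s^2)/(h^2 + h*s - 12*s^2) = h*(h - 6*s)/(h + 4*s)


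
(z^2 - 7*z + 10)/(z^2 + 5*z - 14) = (z - 5)/(z + 7)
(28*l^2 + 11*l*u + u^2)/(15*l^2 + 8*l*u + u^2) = (28*l^2 + 11*l*u + u^2)/(15*l^2 + 8*l*u + u^2)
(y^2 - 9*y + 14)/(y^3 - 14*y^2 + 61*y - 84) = (y - 2)/(y^2 - 7*y + 12)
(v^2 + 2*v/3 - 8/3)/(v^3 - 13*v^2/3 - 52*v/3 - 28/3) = (3*v - 4)/(3*v^2 - 19*v - 14)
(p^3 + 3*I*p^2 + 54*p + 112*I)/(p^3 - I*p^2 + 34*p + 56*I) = (p + 8*I)/(p + 4*I)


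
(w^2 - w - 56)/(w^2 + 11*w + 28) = (w - 8)/(w + 4)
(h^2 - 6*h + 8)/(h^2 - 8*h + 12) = (h - 4)/(h - 6)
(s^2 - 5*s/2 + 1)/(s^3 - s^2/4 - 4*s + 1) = 2*(2*s - 1)/(4*s^2 + 7*s - 2)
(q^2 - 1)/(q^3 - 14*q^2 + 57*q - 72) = (q^2 - 1)/(q^3 - 14*q^2 + 57*q - 72)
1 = 1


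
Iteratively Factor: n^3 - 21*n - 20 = (n + 1)*(n^2 - n - 20) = (n + 1)*(n + 4)*(n - 5)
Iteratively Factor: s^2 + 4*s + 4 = (s + 2)*(s + 2)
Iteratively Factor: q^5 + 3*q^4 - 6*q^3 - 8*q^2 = (q)*(q^4 + 3*q^3 - 6*q^2 - 8*q) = q*(q + 1)*(q^3 + 2*q^2 - 8*q) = q^2*(q + 1)*(q^2 + 2*q - 8) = q^2*(q + 1)*(q + 4)*(q - 2)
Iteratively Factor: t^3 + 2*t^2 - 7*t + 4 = (t - 1)*(t^2 + 3*t - 4) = (t - 1)*(t + 4)*(t - 1)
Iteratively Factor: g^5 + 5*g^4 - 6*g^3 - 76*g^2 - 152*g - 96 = (g + 2)*(g^4 + 3*g^3 - 12*g^2 - 52*g - 48) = (g + 2)*(g + 3)*(g^3 - 12*g - 16) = (g + 2)^2*(g + 3)*(g^2 - 2*g - 8) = (g + 2)^3*(g + 3)*(g - 4)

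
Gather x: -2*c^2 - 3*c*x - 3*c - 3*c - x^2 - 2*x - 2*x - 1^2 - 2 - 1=-2*c^2 - 6*c - x^2 + x*(-3*c - 4) - 4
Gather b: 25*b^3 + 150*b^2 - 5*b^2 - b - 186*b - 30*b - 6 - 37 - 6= 25*b^3 + 145*b^2 - 217*b - 49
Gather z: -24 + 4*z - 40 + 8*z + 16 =12*z - 48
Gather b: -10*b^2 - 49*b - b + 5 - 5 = -10*b^2 - 50*b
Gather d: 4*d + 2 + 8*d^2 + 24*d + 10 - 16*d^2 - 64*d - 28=-8*d^2 - 36*d - 16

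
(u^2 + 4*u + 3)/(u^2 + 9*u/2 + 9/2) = 2*(u + 1)/(2*u + 3)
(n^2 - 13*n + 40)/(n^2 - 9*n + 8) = (n - 5)/(n - 1)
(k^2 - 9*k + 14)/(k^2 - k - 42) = (k - 2)/(k + 6)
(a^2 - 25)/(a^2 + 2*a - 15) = (a - 5)/(a - 3)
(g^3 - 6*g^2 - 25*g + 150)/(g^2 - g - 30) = g - 5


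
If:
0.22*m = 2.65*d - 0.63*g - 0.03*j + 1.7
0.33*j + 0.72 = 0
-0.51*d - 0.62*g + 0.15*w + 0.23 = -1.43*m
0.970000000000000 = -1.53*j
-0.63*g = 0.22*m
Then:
No Solution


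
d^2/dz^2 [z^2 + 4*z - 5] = 2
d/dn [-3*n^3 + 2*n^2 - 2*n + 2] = -9*n^2 + 4*n - 2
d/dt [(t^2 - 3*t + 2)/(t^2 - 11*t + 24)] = 2*(-4*t^2 + 22*t - 25)/(t^4 - 22*t^3 + 169*t^2 - 528*t + 576)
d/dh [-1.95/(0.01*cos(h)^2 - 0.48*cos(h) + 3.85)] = (0.936 - 0.039*cos(h))*sin(h)/(0.01*cos(h)^2 - 0.48*cos(h) + 3.85)^2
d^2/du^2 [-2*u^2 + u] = -4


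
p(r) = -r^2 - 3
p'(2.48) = -4.96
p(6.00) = -39.00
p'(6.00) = -12.00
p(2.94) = -11.64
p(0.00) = -3.00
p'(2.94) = -5.88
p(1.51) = -5.28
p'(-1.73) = 3.46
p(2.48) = -9.15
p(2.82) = -10.95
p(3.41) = -14.63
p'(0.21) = -0.42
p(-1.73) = -5.99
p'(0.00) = 0.00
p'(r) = -2*r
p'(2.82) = -5.64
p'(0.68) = -1.36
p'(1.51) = -3.02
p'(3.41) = -6.82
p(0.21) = -3.04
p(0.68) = -3.46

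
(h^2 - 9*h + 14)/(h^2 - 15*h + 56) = (h - 2)/(h - 8)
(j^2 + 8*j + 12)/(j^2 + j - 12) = (j^2 + 8*j + 12)/(j^2 + j - 12)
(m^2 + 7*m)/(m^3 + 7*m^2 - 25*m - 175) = m/(m^2 - 25)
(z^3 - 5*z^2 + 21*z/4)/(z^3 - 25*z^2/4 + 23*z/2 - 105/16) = 4*z/(4*z - 5)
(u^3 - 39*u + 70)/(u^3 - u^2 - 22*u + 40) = (u^2 + 2*u - 35)/(u^2 + u - 20)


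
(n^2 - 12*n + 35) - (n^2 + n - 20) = 55 - 13*n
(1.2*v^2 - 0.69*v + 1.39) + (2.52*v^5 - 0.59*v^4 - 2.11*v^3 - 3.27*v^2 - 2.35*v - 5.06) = 2.52*v^5 - 0.59*v^4 - 2.11*v^3 - 2.07*v^2 - 3.04*v - 3.67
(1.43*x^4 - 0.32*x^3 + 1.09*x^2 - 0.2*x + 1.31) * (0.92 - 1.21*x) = -1.7303*x^5 + 1.7028*x^4 - 1.6133*x^3 + 1.2448*x^2 - 1.7691*x + 1.2052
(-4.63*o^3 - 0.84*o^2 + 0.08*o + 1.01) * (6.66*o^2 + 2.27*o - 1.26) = -30.8358*o^5 - 16.1045*o^4 + 4.4598*o^3 + 7.9666*o^2 + 2.1919*o - 1.2726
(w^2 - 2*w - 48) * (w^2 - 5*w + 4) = w^4 - 7*w^3 - 34*w^2 + 232*w - 192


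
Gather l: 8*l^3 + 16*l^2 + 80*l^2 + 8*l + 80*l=8*l^3 + 96*l^2 + 88*l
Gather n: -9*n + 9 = 9 - 9*n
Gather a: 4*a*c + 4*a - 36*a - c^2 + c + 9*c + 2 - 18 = a*(4*c - 32) - c^2 + 10*c - 16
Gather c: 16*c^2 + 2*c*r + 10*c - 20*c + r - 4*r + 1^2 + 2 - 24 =16*c^2 + c*(2*r - 10) - 3*r - 21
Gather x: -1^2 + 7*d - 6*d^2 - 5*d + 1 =-6*d^2 + 2*d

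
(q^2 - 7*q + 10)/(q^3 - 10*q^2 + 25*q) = (q - 2)/(q*(q - 5))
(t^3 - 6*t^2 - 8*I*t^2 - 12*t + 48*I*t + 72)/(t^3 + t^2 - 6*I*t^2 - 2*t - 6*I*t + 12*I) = (t^2 - 2*t*(3 + I) + 12*I)/(t^2 + t - 2)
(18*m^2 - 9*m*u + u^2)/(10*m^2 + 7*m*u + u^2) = (18*m^2 - 9*m*u + u^2)/(10*m^2 + 7*m*u + u^2)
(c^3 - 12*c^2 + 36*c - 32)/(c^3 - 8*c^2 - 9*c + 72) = (c^2 - 4*c + 4)/(c^2 - 9)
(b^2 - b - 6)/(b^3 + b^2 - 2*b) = (b - 3)/(b*(b - 1))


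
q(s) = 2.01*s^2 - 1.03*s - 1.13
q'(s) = 4.02*s - 1.03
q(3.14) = 15.45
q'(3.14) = 11.59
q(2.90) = 12.79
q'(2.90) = 10.63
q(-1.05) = 2.17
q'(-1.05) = -5.25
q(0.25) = -1.26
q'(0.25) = -0.03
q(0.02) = -1.15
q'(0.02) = -0.95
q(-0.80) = 0.98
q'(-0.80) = -4.25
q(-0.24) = -0.77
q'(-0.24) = -1.99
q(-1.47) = 4.73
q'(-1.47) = -6.94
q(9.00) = 152.41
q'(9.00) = 35.15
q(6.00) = 65.05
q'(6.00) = 23.09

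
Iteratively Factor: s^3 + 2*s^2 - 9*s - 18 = (s - 3)*(s^2 + 5*s + 6) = (s - 3)*(s + 2)*(s + 3)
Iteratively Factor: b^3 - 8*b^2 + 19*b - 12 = (b - 1)*(b^2 - 7*b + 12) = (b - 3)*(b - 1)*(b - 4)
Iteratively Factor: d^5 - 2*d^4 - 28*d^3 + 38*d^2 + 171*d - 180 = (d + 4)*(d^4 - 6*d^3 - 4*d^2 + 54*d - 45) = (d - 3)*(d + 4)*(d^3 - 3*d^2 - 13*d + 15) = (d - 3)*(d - 1)*(d + 4)*(d^2 - 2*d - 15) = (d - 5)*(d - 3)*(d - 1)*(d + 4)*(d + 3)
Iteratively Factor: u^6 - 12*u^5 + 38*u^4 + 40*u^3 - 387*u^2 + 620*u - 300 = (u - 5)*(u^5 - 7*u^4 + 3*u^3 + 55*u^2 - 112*u + 60) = (u - 5)^2*(u^4 - 2*u^3 - 7*u^2 + 20*u - 12) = (u - 5)^2*(u - 1)*(u^3 - u^2 - 8*u + 12) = (u - 5)^2*(u - 1)*(u + 3)*(u^2 - 4*u + 4) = (u - 5)^2*(u - 2)*(u - 1)*(u + 3)*(u - 2)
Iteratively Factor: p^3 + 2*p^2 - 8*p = (p - 2)*(p^2 + 4*p) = p*(p - 2)*(p + 4)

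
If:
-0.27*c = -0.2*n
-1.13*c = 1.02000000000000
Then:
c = -0.90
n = -1.22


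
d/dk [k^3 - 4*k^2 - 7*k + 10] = 3*k^2 - 8*k - 7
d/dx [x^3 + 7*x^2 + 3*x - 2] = 3*x^2 + 14*x + 3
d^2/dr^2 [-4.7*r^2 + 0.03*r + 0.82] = -9.40000000000000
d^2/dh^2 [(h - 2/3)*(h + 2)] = 2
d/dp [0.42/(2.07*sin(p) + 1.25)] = -0.8694*cos(p)/(2.07*sin(p) + 1.25)^2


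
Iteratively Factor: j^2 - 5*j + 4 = (j - 1)*(j - 4)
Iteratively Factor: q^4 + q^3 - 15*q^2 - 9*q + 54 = (q - 3)*(q^3 + 4*q^2 - 3*q - 18) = (q - 3)*(q + 3)*(q^2 + q - 6) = (q - 3)*(q + 3)^2*(q - 2)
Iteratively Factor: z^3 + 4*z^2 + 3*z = (z)*(z^2 + 4*z + 3) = z*(z + 1)*(z + 3)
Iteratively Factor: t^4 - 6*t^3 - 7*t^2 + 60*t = (t + 3)*(t^3 - 9*t^2 + 20*t) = (t - 4)*(t + 3)*(t^2 - 5*t) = t*(t - 4)*(t + 3)*(t - 5)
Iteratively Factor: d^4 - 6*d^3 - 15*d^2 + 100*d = (d + 4)*(d^3 - 10*d^2 + 25*d) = d*(d + 4)*(d^2 - 10*d + 25) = d*(d - 5)*(d + 4)*(d - 5)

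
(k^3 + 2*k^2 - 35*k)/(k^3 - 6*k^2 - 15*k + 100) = k*(k + 7)/(k^2 - k - 20)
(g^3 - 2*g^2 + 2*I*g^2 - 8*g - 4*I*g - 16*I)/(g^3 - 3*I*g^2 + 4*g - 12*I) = (g^2 - 2*g - 8)/(g^2 - 5*I*g - 6)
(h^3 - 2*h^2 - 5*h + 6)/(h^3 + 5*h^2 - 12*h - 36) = (h - 1)/(h + 6)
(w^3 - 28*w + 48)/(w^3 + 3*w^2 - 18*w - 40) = (w^2 + 4*w - 12)/(w^2 + 7*w + 10)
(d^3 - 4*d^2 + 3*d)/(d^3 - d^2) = (d - 3)/d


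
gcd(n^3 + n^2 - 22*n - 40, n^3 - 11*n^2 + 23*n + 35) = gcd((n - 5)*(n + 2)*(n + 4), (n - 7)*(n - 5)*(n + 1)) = n - 5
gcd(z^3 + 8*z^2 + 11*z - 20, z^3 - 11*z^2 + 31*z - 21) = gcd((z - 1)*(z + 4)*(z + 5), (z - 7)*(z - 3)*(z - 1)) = z - 1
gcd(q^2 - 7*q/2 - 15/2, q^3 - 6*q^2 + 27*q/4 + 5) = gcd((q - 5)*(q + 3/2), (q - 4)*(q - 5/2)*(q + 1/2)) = 1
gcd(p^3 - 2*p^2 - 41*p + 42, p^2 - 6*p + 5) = p - 1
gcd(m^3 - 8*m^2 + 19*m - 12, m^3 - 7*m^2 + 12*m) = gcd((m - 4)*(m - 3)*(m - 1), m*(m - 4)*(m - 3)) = m^2 - 7*m + 12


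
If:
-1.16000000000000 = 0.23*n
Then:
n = -5.04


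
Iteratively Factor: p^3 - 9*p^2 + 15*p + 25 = (p - 5)*(p^2 - 4*p - 5) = (p - 5)*(p + 1)*(p - 5)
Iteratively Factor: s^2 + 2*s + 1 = (s + 1)*(s + 1)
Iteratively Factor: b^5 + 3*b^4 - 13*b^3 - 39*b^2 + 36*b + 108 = (b - 2)*(b^4 + 5*b^3 - 3*b^2 - 45*b - 54) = (b - 3)*(b - 2)*(b^3 + 8*b^2 + 21*b + 18) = (b - 3)*(b - 2)*(b + 2)*(b^2 + 6*b + 9) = (b - 3)*(b - 2)*(b + 2)*(b + 3)*(b + 3)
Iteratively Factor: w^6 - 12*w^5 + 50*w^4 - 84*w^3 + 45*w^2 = (w - 3)*(w^5 - 9*w^4 + 23*w^3 - 15*w^2) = w*(w - 3)*(w^4 - 9*w^3 + 23*w^2 - 15*w) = w*(w - 3)*(w - 1)*(w^3 - 8*w^2 + 15*w) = w*(w - 5)*(w - 3)*(w - 1)*(w^2 - 3*w) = w*(w - 5)*(w - 3)^2*(w - 1)*(w)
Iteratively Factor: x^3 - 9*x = (x - 3)*(x^2 + 3*x) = (x - 3)*(x + 3)*(x)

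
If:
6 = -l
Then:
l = -6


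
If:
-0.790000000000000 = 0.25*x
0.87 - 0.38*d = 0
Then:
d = 2.29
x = -3.16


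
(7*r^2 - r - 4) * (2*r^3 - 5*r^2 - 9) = 14*r^5 - 37*r^4 - 3*r^3 - 43*r^2 + 9*r + 36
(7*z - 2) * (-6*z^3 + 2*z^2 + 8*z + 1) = -42*z^4 + 26*z^3 + 52*z^2 - 9*z - 2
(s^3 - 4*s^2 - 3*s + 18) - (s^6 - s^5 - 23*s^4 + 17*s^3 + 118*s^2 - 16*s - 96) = -s^6 + s^5 + 23*s^4 - 16*s^3 - 122*s^2 + 13*s + 114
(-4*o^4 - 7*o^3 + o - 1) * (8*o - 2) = -32*o^5 - 48*o^4 + 14*o^3 + 8*o^2 - 10*o + 2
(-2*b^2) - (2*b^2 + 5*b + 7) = -4*b^2 - 5*b - 7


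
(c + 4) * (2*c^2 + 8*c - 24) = 2*c^3 + 16*c^2 + 8*c - 96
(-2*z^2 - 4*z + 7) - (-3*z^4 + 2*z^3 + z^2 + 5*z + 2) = 3*z^4 - 2*z^3 - 3*z^2 - 9*z + 5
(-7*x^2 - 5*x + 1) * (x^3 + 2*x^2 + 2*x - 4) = -7*x^5 - 19*x^4 - 23*x^3 + 20*x^2 + 22*x - 4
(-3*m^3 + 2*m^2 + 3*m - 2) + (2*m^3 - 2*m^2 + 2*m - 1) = -m^3 + 5*m - 3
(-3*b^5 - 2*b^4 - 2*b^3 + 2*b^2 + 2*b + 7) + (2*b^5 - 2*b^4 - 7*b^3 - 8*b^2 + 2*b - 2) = -b^5 - 4*b^4 - 9*b^3 - 6*b^2 + 4*b + 5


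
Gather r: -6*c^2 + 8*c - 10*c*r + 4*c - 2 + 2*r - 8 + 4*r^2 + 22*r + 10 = -6*c^2 + 12*c + 4*r^2 + r*(24 - 10*c)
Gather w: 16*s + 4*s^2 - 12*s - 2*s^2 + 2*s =2*s^2 + 6*s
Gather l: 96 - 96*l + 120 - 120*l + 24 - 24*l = 240 - 240*l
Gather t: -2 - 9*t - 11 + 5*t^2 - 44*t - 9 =5*t^2 - 53*t - 22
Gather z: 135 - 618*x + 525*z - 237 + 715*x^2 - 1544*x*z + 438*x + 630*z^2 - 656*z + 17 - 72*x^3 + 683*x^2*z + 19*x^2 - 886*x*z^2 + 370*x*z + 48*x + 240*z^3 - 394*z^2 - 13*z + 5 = -72*x^3 + 734*x^2 - 132*x + 240*z^3 + z^2*(236 - 886*x) + z*(683*x^2 - 1174*x - 144) - 80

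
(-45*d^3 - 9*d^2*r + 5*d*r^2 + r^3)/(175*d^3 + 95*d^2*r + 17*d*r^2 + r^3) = (-9*d^2 + r^2)/(35*d^2 + 12*d*r + r^2)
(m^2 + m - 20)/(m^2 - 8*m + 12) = (m^2 + m - 20)/(m^2 - 8*m + 12)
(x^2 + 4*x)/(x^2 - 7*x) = (x + 4)/(x - 7)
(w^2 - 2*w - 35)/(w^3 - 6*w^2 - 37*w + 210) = (w + 5)/(w^2 + w - 30)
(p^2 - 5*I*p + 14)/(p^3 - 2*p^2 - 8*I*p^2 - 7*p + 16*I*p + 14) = (p + 2*I)/(p^2 - p*(2 + I) + 2*I)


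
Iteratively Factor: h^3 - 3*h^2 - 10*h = (h + 2)*(h^2 - 5*h) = (h - 5)*(h + 2)*(h)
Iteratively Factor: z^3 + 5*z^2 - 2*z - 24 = (z - 2)*(z^2 + 7*z + 12) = (z - 2)*(z + 3)*(z + 4)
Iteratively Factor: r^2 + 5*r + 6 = (r + 2)*(r + 3)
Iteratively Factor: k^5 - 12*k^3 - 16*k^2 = (k + 2)*(k^4 - 2*k^3 - 8*k^2) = (k + 2)^2*(k^3 - 4*k^2) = k*(k + 2)^2*(k^2 - 4*k) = k*(k - 4)*(k + 2)^2*(k)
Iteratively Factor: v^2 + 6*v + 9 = (v + 3)*(v + 3)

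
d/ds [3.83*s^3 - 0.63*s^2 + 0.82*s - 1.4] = 11.49*s^2 - 1.26*s + 0.82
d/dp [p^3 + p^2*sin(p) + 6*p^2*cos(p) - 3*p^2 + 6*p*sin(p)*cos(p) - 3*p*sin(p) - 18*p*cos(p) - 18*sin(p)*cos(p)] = -6*p^2*sin(p) + p^2*cos(p) + 3*p^2 + 20*p*sin(p) + 9*p*cos(p) + 6*p*cos(2*p) - 6*p - 3*sin(p) + 3*sin(2*p) - 18*cos(p) - 18*cos(2*p)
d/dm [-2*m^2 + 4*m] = 4 - 4*m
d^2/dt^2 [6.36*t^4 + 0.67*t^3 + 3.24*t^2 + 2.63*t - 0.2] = 76.32*t^2 + 4.02*t + 6.48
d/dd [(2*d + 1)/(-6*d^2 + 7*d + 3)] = (12*d^2 + 12*d - 1)/(36*d^4 - 84*d^3 + 13*d^2 + 42*d + 9)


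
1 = 1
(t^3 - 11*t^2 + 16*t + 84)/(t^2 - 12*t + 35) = (t^2 - 4*t - 12)/(t - 5)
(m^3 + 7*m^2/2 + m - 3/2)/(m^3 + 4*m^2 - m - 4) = (2*m^2 + 5*m - 3)/(2*(m^2 + 3*m - 4))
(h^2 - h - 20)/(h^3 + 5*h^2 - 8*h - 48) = (h - 5)/(h^2 + h - 12)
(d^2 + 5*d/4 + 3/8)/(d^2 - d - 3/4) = (4*d + 3)/(2*(2*d - 3))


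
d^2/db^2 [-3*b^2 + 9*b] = -6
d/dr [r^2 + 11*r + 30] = 2*r + 11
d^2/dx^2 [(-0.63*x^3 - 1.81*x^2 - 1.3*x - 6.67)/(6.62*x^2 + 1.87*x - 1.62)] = (-87.04885*x^3 - 1858.86834*x^2 - 588.99414*x - 207.08891)/(290.117528*x^6 + 245.854884*x^5 - 143.53815*x^4 - 113.788565*x^3 + 35.12565*x^2 + 14.722884*x - 4.251528)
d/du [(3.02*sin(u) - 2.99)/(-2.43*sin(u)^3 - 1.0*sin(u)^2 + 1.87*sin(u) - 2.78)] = (14.6772*sin(u)^3 - 18.7771*sin(u)^2 - 5.98*sin(u) - 2.8043)*cos(u)/(5.9049*sin(u)^6 + 4.86*sin(u)^5 - 8.0882*sin(u)^4 + 9.7708*sin(u)^3 + 9.0569*sin(u)^2 - 10.3972*sin(u) + 7.7284)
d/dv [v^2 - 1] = 2*v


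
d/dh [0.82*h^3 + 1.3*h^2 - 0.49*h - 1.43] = 2.46*h^2 + 2.6*h - 0.49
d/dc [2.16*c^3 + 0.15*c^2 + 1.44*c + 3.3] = 6.48*c^2 + 0.3*c + 1.44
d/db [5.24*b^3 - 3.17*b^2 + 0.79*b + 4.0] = 15.72*b^2 - 6.34*b + 0.79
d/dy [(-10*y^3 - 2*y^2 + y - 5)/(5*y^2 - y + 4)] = (-50*y^4 + 20*y^3 - 123*y^2 + 34*y - 1)/(25*y^4 - 10*y^3 + 41*y^2 - 8*y + 16)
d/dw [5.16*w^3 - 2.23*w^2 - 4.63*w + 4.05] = 15.48*w^2 - 4.46*w - 4.63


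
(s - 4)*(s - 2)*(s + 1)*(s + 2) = s^4 - 3*s^3 - 8*s^2 + 12*s + 16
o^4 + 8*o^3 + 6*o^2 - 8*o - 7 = (o - 1)*(o + 1)^2*(o + 7)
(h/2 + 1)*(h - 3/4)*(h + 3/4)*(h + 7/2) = h^4/2 + 11*h^3/4 + 103*h^2/32 - 99*h/64 - 63/32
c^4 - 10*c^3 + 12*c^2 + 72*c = c*(c - 6)^2*(c + 2)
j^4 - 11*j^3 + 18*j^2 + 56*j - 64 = (j - 8)*(j - 4)*(j - 1)*(j + 2)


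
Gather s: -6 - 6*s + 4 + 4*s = -2*s - 2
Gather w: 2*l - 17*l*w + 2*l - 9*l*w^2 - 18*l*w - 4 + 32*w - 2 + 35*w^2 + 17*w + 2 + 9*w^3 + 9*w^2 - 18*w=4*l + 9*w^3 + w^2*(44 - 9*l) + w*(31 - 35*l) - 4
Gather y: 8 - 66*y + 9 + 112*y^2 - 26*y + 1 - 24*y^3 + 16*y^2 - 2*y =-24*y^3 + 128*y^2 - 94*y + 18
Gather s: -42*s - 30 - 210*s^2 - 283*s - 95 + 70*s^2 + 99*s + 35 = -140*s^2 - 226*s - 90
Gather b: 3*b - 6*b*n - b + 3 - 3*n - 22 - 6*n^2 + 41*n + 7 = b*(2 - 6*n) - 6*n^2 + 38*n - 12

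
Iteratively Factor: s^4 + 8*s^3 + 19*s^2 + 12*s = (s + 1)*(s^3 + 7*s^2 + 12*s) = s*(s + 1)*(s^2 + 7*s + 12) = s*(s + 1)*(s + 4)*(s + 3)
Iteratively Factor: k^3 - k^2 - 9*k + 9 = (k - 1)*(k^2 - 9) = (k - 3)*(k - 1)*(k + 3)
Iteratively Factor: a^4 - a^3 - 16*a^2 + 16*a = (a - 4)*(a^3 + 3*a^2 - 4*a) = a*(a - 4)*(a^2 + 3*a - 4) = a*(a - 4)*(a - 1)*(a + 4)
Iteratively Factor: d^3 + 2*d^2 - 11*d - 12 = (d - 3)*(d^2 + 5*d + 4) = (d - 3)*(d + 1)*(d + 4)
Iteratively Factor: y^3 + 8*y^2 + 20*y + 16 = (y + 2)*(y^2 + 6*y + 8) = (y + 2)*(y + 4)*(y + 2)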